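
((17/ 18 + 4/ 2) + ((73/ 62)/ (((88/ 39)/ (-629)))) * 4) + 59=-15356437/ 12276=-1250.93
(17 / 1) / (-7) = -17 / 7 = -2.43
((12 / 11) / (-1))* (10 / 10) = -12 / 11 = -1.09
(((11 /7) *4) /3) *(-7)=-44 /3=-14.67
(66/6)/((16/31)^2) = 41.29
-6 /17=-0.35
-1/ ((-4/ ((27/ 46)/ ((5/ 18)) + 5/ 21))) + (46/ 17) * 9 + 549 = 47126273/ 82110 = 573.94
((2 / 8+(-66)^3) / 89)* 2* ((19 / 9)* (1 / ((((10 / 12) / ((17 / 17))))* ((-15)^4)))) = -21849677 / 67584375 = -0.32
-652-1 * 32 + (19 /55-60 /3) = -38701 /55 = -703.65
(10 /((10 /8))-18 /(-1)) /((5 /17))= 442 /5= 88.40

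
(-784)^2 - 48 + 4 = 614612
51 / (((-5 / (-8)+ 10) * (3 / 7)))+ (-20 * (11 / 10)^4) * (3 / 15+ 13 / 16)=-737921 / 40000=-18.45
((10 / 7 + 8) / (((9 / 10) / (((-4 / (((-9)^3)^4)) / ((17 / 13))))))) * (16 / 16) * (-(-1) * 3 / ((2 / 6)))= -11440 / 11203038280413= -0.00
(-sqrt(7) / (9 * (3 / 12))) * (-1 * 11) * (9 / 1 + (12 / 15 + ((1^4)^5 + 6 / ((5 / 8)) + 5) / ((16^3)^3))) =18519898980781 * sqrt(7) / 386547056640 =126.76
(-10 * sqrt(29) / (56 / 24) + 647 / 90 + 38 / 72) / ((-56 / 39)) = -6019 / 1120 + 585 * sqrt(29) / 196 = 10.70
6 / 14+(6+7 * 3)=27.43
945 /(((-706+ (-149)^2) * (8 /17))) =1071 /11464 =0.09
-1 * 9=-9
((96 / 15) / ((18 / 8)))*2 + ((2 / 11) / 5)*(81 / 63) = 19874 / 3465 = 5.74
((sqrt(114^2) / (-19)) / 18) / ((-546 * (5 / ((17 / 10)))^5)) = 1419857 / 511875000000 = 0.00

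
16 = 16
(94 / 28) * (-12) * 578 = -162996 / 7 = -23285.14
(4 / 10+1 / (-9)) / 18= 13 / 810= 0.02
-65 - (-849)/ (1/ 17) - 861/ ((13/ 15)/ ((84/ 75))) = 861596/ 65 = 13255.32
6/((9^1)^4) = 2/2187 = 0.00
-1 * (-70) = 70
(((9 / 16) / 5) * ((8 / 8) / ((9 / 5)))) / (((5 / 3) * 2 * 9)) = 1 / 480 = 0.00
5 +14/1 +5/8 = 157/8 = 19.62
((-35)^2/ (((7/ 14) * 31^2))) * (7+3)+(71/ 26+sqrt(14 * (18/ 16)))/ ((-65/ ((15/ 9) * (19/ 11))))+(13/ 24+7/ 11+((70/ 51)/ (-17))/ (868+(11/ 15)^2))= 21431232785086389/ 807164101534648-19 * sqrt(7)/ 286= 26.38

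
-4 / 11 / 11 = -4 / 121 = -0.03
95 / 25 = 3.80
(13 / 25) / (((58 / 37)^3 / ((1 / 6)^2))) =658489 / 175600800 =0.00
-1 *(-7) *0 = 0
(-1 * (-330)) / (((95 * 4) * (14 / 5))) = 165 / 532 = 0.31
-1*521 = -521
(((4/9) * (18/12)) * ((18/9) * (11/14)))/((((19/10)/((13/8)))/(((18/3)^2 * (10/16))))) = 20.16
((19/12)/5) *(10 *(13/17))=247/102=2.42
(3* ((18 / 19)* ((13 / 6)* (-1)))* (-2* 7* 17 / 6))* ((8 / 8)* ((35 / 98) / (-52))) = -255 / 152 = -1.68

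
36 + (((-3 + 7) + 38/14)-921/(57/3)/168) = 45141/1064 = 42.43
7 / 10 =0.70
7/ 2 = 3.50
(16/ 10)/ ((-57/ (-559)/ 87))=1365.14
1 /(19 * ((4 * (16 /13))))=13 /1216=0.01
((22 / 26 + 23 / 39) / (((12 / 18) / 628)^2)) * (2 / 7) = 4732608 / 13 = 364046.77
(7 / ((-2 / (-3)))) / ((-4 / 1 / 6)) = -15.75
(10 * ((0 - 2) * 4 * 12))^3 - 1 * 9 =-884736009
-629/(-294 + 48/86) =27047/12618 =2.14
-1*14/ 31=-14/ 31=-0.45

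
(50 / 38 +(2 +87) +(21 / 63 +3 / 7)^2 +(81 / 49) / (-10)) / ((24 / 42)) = 7602349 / 47880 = 158.78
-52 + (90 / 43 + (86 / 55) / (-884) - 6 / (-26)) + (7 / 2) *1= -24135612 / 522665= -46.18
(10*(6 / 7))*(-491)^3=-7102246260 / 7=-1014606608.57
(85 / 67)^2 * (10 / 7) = 72250 / 31423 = 2.30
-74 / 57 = -1.30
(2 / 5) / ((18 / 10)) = 2 / 9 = 0.22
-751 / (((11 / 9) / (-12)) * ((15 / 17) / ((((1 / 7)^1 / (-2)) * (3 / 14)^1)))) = -127.91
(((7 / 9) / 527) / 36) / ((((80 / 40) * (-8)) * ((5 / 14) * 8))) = -49 / 54639360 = -0.00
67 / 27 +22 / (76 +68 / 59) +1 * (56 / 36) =265607 / 61452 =4.32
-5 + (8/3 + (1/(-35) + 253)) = 26317/105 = 250.64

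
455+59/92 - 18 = 40263/92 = 437.64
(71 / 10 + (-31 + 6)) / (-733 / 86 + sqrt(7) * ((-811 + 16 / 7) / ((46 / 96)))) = -20891959403 / 2730449251382485 + 4136968042848 * sqrt(7) / 2730449251382485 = 0.00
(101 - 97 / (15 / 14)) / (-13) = -157 / 195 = -0.81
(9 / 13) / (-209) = -9 / 2717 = -0.00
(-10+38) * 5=140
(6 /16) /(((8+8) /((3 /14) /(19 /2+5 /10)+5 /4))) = 267 /8960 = 0.03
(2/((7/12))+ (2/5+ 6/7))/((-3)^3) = -164/945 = -0.17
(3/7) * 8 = 24/7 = 3.43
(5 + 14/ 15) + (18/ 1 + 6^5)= 116999/ 15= 7799.93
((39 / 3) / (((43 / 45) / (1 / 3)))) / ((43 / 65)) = 12675 / 1849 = 6.86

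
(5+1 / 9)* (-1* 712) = -32752 / 9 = -3639.11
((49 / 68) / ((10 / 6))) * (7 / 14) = 147 / 680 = 0.22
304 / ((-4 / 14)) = -1064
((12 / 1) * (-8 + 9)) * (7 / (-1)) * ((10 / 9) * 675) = -63000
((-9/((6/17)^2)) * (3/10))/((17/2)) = -51/20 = -2.55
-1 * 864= -864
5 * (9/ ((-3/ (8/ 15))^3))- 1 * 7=-14687/ 2025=-7.25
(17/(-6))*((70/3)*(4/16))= -595/36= -16.53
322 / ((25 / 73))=23506 / 25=940.24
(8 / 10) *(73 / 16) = 73 / 20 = 3.65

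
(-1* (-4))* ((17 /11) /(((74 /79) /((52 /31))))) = 139672 /12617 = 11.07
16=16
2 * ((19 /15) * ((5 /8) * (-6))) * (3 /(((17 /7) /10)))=-1995 /17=-117.35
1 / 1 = 1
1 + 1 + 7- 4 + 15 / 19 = 110 / 19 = 5.79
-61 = -61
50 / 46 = 25 / 23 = 1.09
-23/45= -0.51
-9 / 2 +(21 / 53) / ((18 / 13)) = -670 / 159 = -4.21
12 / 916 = 3 / 229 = 0.01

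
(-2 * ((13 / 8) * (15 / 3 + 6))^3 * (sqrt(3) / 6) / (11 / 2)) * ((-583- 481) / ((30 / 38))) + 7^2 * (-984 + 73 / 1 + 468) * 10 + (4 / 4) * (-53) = -217123 + 671770099 * sqrt(3) / 1440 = 590890.85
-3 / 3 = -1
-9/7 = -1.29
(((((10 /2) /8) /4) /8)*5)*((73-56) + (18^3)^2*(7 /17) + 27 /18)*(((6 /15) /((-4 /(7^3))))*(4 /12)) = -816634576975 /52224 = -15637151.06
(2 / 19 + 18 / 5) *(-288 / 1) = -101376 / 95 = -1067.12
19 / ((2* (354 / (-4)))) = -19 / 177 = -0.11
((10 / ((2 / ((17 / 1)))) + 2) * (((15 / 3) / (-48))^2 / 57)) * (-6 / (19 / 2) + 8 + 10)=0.29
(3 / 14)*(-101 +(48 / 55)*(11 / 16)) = -753 / 35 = -21.51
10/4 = 5/2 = 2.50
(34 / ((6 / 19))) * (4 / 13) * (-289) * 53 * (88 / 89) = -1741481632 / 3471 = -501723.32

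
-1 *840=-840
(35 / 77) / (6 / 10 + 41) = 0.01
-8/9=-0.89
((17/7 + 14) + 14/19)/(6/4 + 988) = 0.02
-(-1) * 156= 156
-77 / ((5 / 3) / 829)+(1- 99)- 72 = -38469.80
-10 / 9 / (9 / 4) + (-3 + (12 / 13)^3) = -481783 / 177957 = -2.71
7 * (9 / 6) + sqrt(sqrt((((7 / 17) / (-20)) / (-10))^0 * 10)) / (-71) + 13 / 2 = 17 - 10^(1 / 4) / 71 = 16.97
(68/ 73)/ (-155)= -68/ 11315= -0.01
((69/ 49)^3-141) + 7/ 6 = -96736457/ 705894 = -137.04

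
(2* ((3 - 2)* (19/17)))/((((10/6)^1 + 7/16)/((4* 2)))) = 14592/1717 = 8.50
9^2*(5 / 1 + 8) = 1053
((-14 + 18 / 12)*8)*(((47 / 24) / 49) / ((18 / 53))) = -62275 / 5292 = -11.77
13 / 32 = 0.41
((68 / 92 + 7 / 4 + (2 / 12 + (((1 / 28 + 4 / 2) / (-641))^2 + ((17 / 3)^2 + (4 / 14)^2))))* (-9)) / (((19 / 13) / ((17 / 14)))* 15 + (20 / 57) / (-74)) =-1083068799004993827 / 62329746391438400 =-17.38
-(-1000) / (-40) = -25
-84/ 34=-2.47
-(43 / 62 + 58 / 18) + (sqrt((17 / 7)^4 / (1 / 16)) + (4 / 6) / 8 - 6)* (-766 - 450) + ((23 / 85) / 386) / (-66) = -21496.92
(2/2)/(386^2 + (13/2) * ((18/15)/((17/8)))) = 85/12664972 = 0.00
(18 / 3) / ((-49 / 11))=-66 / 49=-1.35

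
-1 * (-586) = 586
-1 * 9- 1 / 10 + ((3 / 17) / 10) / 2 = -3091 / 340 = -9.09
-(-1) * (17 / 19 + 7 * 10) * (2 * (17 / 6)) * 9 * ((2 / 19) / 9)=42.29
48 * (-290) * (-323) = 4496160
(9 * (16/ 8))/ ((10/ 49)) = 441/ 5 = 88.20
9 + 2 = 11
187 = 187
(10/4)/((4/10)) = 25/4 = 6.25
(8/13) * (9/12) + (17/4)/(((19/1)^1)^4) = 3127925/6776692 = 0.46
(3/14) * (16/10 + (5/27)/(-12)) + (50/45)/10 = 3407/7560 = 0.45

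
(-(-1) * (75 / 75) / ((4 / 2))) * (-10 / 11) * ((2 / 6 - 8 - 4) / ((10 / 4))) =70 / 33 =2.12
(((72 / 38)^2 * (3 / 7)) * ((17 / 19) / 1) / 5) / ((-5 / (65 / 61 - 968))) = 3898540368 / 73219825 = 53.24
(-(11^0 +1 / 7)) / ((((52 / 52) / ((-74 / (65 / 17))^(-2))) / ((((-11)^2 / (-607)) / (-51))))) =-1022450 / 85735009059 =-0.00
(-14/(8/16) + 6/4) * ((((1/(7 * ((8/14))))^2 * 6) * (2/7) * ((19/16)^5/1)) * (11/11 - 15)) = 393699741/4194304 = 93.87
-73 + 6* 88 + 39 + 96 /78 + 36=6906 /13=531.23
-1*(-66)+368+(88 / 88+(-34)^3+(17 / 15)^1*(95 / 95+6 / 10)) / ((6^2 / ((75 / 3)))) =-2900717 / 108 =-26858.49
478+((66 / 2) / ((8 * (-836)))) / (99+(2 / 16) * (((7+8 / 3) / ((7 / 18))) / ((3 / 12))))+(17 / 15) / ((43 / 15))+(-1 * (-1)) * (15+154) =4400630739 / 6797440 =647.40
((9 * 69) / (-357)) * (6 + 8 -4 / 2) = -2484 / 119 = -20.87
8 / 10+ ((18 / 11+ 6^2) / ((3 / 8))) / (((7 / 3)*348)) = 10312 / 11165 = 0.92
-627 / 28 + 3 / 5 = -3051 / 140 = -21.79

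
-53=-53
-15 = -15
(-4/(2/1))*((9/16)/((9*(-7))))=1/56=0.02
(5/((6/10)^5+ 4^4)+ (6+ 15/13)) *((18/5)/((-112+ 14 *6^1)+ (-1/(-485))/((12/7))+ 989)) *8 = 12508465353984/58185149172293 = 0.21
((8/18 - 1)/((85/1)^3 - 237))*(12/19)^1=-5/8747904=-0.00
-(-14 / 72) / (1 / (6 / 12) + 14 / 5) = 35 / 864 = 0.04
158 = 158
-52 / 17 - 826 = -14094 / 17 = -829.06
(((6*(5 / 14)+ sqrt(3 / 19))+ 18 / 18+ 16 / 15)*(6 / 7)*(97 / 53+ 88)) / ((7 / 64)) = 1828224*sqrt(57) / 49343+ 269358336 / 90895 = 3243.13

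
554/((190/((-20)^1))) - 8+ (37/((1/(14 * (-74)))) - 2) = -729606/19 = -38400.32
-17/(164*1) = -17/164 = -0.10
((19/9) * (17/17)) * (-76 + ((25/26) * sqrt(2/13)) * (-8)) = -1444/9-1900 * sqrt(26)/1521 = -166.81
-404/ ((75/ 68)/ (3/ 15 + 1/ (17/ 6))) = -75952/ 375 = -202.54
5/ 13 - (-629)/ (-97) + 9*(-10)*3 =-348162/ 1261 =-276.10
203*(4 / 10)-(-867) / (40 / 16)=428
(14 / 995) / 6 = 7 / 2985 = 0.00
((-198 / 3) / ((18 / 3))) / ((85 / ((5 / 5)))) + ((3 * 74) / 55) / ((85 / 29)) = 5833 / 4675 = 1.25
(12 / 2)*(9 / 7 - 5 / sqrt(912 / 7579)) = 54 / 7 - 5*sqrt(432003) / 38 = -78.77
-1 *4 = -4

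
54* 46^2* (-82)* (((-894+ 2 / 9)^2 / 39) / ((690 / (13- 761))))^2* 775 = -11909594788248980143456256 / 3326427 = -3580296452695032881.66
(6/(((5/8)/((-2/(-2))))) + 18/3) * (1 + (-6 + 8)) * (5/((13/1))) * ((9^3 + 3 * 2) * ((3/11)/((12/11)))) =6615/2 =3307.50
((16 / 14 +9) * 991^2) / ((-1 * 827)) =-69727751 / 5789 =-12044.87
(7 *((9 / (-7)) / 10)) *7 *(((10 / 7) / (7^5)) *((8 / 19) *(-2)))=144 / 319333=0.00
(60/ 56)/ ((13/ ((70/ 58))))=75/ 754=0.10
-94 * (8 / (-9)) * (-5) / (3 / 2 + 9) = -7520 / 189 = -39.79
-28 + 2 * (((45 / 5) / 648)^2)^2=-376233983 / 13436928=-28.00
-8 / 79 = -0.10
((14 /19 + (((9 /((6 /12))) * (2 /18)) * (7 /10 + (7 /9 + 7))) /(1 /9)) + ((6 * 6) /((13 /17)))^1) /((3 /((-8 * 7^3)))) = -679170184 /3705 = -183311.79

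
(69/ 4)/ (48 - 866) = -69/ 3272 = -0.02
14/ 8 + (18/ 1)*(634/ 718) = 25337/ 1436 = 17.64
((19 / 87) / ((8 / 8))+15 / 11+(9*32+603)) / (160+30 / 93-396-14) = -26480231 / 7407180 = -3.57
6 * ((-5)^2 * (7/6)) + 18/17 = 2993/17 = 176.06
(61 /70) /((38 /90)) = 549 /266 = 2.06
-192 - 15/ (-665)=-25533/ 133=-191.98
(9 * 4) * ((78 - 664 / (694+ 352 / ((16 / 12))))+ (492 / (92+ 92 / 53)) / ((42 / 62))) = 708411394 / 231357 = 3061.98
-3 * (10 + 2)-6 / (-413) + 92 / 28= -13505 / 413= -32.70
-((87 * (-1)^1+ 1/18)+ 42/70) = 7771/90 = 86.34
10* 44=440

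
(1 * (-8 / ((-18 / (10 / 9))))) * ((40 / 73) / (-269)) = -1600 / 1590597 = -0.00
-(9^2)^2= -6561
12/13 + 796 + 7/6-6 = 61783/78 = 792.09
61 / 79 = 0.77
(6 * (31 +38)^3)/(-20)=-985527/10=-98552.70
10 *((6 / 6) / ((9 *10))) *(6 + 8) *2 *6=56 / 3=18.67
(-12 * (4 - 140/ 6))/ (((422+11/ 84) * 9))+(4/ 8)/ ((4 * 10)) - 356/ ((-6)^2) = -250589909/ 25530480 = -9.82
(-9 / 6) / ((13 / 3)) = -9 / 26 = -0.35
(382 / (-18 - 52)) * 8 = -43.66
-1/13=-0.08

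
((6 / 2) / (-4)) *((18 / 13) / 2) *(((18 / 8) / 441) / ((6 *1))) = -9 / 20384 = -0.00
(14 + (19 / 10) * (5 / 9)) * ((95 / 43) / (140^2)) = 5149 / 3034080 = 0.00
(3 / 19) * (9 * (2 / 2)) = 27 / 19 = 1.42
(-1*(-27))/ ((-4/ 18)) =-243/ 2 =-121.50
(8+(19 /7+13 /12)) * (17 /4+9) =52523 /336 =156.32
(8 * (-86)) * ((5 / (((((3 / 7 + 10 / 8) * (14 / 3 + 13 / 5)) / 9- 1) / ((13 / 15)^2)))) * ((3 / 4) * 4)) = -29300544 / 1343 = -21817.23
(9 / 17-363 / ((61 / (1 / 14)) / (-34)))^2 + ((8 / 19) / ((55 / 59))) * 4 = 226.25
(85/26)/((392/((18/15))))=51/5096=0.01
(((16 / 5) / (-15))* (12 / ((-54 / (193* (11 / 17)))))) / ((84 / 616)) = 1494592 / 34425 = 43.42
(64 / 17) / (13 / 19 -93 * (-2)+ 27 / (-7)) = 2128 / 103343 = 0.02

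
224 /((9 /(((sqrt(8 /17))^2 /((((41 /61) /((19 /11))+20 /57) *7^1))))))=296704 /131223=2.26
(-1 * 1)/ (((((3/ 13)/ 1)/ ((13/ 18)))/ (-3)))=169/ 18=9.39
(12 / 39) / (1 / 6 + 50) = 24 / 3913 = 0.01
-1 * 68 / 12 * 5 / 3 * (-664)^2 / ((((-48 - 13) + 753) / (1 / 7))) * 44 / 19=-412237760 / 207081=-1990.71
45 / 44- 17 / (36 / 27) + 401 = 4282 / 11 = 389.27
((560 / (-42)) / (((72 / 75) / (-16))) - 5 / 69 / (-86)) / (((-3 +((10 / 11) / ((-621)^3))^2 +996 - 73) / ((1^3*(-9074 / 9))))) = -13371459739822401146406477 / 54906182588224830259652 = -243.53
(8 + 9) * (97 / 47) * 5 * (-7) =-57715 / 47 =-1227.98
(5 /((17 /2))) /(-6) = -5 /51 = -0.10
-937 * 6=-5622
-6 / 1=-6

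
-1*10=-10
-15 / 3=-5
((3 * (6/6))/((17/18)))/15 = 18/85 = 0.21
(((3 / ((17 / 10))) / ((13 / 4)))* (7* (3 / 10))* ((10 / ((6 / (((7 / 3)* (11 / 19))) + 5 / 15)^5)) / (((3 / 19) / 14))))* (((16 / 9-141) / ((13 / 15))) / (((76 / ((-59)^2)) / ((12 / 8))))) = -21086394765110177476050 / 4690435716059719639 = -4495.62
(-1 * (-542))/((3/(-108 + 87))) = -3794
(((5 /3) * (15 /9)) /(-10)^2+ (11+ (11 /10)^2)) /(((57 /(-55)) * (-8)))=60577 /41040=1.48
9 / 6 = 3 / 2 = 1.50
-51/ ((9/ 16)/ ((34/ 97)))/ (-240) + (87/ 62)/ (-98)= 3132173/ 26521740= 0.12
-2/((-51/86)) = 172/51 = 3.37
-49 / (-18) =2.72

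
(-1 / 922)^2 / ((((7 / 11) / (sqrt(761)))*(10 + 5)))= 11*sqrt(761) / 89258820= 0.00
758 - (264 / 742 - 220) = 362706 / 371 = 977.64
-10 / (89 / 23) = -230 / 89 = -2.58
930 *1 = 930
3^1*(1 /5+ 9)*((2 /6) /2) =23 /5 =4.60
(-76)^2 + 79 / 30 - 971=144229 / 30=4807.63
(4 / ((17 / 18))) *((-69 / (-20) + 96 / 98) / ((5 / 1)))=78138 / 20825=3.75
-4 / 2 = -2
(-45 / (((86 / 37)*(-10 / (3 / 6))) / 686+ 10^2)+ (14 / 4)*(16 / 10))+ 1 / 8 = 6689579 / 1268240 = 5.27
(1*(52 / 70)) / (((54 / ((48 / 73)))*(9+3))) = 52 / 68985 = 0.00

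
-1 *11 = -11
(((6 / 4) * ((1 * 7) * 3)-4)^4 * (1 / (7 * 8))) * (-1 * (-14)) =9150625 / 64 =142978.52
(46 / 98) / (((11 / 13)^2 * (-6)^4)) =3887 / 7683984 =0.00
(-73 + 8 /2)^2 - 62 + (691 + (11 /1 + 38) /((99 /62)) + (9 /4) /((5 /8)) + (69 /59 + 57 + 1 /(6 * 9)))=960694073 /175230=5482.47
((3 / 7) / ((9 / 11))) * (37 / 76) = 407 / 1596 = 0.26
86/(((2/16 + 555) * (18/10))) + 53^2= 112276361/39969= 2809.09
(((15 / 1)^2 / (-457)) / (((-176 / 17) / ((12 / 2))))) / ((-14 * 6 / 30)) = -57375 / 563024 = -0.10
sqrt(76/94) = sqrt(1786)/47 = 0.90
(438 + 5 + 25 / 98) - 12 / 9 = 129925 / 294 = 441.92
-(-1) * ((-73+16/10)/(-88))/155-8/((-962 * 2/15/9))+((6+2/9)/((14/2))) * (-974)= -255443054947/295237800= -865.21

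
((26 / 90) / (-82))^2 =169 / 13616100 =0.00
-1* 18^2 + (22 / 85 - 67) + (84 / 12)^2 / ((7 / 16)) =-23693 / 85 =-278.74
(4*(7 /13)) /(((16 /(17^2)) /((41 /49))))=11849 /364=32.55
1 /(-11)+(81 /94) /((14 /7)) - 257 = -530773 /2068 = -256.66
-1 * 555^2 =-308025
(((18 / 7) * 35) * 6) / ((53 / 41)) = 22140 / 53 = 417.74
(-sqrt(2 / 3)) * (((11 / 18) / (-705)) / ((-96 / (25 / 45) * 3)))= -11 * sqrt(6) / 19735488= -0.00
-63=-63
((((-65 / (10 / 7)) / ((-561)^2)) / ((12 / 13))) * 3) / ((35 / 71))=-11999 / 12588840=-0.00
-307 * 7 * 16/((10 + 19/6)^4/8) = -356493312/38950081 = -9.15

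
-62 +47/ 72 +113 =3719/ 72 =51.65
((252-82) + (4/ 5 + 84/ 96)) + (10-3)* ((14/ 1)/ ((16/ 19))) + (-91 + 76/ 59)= 198.34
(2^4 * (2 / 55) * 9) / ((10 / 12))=1728 / 275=6.28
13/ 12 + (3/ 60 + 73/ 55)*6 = 6169/ 660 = 9.35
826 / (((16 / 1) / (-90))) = -18585 / 4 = -4646.25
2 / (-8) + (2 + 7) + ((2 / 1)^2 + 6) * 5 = 235 / 4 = 58.75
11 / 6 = 1.83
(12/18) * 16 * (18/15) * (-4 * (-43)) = 11008/5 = 2201.60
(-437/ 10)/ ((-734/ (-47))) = -20539/ 7340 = -2.80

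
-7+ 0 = -7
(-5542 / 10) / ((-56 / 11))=30481 / 280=108.86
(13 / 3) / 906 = 13 / 2718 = 0.00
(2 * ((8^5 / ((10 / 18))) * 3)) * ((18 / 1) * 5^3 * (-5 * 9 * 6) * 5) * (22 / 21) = -7882997760000 / 7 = -1126142537142.86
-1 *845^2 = -714025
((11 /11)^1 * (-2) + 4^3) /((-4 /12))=-186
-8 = -8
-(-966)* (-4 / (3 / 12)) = -15456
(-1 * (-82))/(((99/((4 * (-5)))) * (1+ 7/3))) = -164/33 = -4.97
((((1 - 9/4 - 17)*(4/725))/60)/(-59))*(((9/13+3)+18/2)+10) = 73/113100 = 0.00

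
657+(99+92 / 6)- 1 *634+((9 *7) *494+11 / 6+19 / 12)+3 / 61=7628123 / 244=31262.80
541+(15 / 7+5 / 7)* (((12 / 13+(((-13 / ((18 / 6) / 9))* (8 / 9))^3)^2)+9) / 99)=328986499740281 / 6567561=50092644.70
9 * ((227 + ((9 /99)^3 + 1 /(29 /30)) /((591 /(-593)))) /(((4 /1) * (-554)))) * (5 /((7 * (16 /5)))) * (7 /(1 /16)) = -96649319175 /4212617662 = -22.94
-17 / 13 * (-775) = 13175 / 13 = 1013.46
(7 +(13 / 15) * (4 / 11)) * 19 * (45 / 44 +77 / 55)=336.73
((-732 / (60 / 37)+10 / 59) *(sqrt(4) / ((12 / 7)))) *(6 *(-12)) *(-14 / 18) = -8696716 / 295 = -29480.39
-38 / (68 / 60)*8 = -268.24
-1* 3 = -3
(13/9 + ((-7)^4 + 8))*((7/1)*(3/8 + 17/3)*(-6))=-11009705/18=-611650.28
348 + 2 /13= 4526 /13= 348.15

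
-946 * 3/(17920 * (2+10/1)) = -473/35840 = -0.01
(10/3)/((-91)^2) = 10/24843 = 0.00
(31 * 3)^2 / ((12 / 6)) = 8649 / 2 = 4324.50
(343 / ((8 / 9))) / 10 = 3087 / 80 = 38.59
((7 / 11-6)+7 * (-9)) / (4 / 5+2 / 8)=-15040 / 231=-65.11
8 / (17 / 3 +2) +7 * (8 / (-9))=-1072 / 207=-5.18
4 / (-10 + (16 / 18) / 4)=-9 / 22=-0.41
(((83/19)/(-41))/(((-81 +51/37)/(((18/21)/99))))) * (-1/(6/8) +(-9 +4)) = -0.00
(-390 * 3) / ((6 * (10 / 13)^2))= -6591 / 20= -329.55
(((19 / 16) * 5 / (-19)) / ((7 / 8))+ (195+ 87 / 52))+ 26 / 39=196.98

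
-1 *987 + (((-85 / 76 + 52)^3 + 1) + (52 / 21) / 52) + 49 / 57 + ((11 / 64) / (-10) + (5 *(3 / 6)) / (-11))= 132578698522531 / 1014034560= 130743.77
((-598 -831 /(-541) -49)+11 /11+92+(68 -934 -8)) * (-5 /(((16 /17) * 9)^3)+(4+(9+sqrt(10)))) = -9979130920253 /538472448 -771717 * sqrt(10) /541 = -23043.17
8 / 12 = 2 / 3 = 0.67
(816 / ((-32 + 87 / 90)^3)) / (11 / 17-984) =374544000 / 13489858226047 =0.00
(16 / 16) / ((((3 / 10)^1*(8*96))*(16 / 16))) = 5 / 1152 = 0.00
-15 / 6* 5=-25 / 2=-12.50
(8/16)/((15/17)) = 17/30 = 0.57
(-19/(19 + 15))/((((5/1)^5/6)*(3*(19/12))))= -12/53125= -0.00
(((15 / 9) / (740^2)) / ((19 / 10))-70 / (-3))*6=14566161 / 104044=140.00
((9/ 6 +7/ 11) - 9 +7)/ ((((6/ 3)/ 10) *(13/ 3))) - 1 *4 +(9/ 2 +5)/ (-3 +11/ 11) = -4915/ 572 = -8.59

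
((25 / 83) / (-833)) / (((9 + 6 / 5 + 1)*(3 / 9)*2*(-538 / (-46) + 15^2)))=-8625 / 42155984192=-0.00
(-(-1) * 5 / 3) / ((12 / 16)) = 20 / 9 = 2.22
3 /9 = 1 /3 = 0.33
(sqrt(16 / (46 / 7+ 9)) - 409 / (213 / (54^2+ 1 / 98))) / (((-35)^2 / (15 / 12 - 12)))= 5025819403 / 102282600 - 43 * sqrt(763) / 133525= 49.13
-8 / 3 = -2.67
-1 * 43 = -43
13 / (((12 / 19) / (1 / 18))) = 247 / 216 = 1.14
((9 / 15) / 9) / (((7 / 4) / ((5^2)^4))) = 312500 / 21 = 14880.95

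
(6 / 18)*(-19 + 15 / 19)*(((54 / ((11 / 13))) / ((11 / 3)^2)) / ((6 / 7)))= -850122 / 25289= -33.62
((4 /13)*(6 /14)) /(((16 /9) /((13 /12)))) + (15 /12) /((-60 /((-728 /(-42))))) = -283 /1008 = -0.28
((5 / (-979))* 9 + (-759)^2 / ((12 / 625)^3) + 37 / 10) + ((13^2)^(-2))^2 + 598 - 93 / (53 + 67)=62399428510422044365073807 / 766656360824640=81391653026.01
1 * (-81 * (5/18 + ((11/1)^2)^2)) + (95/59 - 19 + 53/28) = -1959204263/1652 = -1185959.00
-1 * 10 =-10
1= 1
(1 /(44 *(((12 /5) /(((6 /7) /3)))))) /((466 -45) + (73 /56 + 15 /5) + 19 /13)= 13 /2050521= 0.00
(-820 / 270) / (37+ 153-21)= -82 / 4563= -0.02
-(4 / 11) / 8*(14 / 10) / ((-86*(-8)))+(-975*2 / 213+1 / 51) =-2503444067 / 274037280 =-9.14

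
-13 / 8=-1.62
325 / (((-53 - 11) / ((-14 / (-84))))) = -325 / 384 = -0.85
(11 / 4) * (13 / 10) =143 / 40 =3.58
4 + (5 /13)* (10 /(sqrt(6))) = 25* sqrt(6) /39 + 4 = 5.57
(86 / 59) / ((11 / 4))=344 / 649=0.53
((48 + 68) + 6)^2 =14884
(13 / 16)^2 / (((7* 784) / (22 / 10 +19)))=8957 / 3512320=0.00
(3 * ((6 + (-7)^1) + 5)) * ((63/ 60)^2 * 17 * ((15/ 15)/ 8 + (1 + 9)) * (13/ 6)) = 7894341/ 1600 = 4933.96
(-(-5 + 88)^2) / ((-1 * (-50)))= -6889 / 50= -137.78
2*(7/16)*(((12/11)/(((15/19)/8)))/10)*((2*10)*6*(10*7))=89376/11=8125.09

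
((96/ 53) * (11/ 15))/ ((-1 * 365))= -352/ 96725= -0.00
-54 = -54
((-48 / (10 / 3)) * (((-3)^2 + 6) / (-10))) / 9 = 2.40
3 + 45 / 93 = 108 / 31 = 3.48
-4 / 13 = -0.31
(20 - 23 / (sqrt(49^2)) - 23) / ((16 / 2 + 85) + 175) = -0.01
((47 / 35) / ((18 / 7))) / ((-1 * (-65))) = 47 / 5850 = 0.01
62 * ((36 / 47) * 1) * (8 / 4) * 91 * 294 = 119429856 / 47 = 2541060.77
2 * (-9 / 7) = -18 / 7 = -2.57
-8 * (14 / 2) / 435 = -56 / 435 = -0.13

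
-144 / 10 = -72 / 5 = -14.40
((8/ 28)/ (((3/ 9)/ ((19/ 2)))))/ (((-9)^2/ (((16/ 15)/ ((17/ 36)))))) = 1216/ 5355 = 0.23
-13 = -13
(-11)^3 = -1331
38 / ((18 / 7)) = 133 / 9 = 14.78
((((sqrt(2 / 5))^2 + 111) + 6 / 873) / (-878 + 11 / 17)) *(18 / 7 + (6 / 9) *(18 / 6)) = -88180768 / 151909275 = -0.58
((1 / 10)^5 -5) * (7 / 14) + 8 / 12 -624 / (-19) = 353500057 / 11400000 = 31.01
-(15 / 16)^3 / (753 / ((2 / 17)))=-0.00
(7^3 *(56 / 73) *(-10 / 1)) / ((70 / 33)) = -90552 / 73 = -1240.44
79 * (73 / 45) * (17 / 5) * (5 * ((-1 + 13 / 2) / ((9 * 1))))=1078429 / 810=1331.39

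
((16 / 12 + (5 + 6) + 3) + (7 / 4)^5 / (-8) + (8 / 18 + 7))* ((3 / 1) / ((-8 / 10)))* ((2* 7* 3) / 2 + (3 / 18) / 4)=-3858444925 / 2359296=-1635.42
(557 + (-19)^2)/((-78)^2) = 51/338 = 0.15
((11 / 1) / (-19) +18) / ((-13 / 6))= -8.04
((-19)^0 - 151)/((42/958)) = -23950/7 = -3421.43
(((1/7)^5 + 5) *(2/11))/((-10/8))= -672288/924385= -0.73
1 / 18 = 0.06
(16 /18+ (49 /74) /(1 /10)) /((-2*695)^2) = 2501 /643389300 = 0.00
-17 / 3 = -5.67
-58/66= -29/33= -0.88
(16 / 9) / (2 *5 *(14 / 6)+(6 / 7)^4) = 19208 / 257937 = 0.07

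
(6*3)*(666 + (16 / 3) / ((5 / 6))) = 60516 / 5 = 12103.20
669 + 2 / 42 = 14050 / 21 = 669.05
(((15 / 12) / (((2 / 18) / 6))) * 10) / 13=675 / 13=51.92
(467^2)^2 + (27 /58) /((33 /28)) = 15172537002925 /319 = 47562811921.39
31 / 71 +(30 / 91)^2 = 320611 / 587951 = 0.55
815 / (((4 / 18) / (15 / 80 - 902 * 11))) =-1164423915 / 32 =-36388247.34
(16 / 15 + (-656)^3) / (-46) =2117253112 / 345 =6136965.54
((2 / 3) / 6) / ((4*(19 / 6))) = 1 / 114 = 0.01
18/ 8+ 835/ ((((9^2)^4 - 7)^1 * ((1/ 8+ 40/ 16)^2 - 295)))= 3571822510627/ 1587476718892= 2.25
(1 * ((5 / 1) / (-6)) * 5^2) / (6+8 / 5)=-2.74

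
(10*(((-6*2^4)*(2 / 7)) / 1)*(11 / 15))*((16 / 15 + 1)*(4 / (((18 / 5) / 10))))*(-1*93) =27061760 / 63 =429551.75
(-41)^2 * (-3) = -5043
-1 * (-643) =643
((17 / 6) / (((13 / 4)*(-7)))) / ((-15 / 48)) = 544 / 1365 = 0.40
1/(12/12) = 1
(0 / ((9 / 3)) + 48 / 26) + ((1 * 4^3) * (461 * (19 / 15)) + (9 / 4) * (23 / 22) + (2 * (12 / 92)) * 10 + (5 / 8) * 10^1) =14755029097 / 394680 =37384.79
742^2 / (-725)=-550564 / 725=-759.40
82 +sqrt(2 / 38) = sqrt(19) / 19 +82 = 82.23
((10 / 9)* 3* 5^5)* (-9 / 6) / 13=-15625 / 13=-1201.92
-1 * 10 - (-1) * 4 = -6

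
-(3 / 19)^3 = -27 / 6859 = -0.00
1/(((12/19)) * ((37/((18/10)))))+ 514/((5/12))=912921/740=1233.68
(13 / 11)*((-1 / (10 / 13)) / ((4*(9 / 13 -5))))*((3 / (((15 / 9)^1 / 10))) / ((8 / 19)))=375687 / 98560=3.81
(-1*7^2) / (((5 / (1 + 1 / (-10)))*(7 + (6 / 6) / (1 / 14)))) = -21 / 50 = -0.42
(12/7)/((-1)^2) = 12/7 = 1.71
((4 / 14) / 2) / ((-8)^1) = -1 / 56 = -0.02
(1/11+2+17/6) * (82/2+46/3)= 54925/198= 277.40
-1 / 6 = -0.17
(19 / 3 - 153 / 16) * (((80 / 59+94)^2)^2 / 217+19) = -5009456070993895 / 4071433296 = -1230391.29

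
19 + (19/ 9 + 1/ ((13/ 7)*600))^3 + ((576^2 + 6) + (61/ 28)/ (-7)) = 208321102920320227589/ 627832296000000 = 331810.11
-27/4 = -6.75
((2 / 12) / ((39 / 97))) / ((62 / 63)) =679 / 1612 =0.42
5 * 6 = 30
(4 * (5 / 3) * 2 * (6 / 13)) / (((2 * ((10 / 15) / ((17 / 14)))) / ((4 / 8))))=255 / 91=2.80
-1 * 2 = -2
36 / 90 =2 / 5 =0.40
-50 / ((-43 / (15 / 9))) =250 / 129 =1.94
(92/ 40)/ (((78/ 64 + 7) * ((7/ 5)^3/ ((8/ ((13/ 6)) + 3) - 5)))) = 202400/ 1172717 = 0.17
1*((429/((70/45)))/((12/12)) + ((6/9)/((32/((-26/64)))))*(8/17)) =6301061/22848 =275.78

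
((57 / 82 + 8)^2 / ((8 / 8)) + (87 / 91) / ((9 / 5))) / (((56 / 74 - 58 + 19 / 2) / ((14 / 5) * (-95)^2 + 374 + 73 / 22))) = -2917752011752489 / 71338943676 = -40899.85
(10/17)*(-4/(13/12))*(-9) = 4320/221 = 19.55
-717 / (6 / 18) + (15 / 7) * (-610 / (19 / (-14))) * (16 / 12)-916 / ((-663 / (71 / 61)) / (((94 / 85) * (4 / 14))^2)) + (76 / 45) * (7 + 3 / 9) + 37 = -2000898278797946 / 2448349455825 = -817.24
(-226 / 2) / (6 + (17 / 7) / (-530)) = -18.85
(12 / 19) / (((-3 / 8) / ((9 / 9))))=-32 / 19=-1.68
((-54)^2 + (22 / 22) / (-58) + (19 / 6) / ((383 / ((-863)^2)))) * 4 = 1209389284 / 33321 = 36295.11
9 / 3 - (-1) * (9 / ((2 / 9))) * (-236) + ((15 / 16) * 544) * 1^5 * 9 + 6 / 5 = -24819 / 5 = -4963.80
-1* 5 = -5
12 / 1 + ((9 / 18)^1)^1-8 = 4.50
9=9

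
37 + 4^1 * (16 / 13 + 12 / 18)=1739 / 39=44.59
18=18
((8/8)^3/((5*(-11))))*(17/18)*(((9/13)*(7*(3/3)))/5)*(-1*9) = 1071/7150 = 0.15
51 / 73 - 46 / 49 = -859 / 3577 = -0.24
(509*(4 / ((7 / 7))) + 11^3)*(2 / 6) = 3367 / 3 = 1122.33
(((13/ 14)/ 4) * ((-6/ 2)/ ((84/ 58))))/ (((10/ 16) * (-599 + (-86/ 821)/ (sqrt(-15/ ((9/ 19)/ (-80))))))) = 28920652541170/ 22515917048425297- 13309231 * sqrt(57)/ 22515917048425297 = 0.00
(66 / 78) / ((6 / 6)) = 11 / 13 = 0.85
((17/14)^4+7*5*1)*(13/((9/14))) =6188351/8232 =751.74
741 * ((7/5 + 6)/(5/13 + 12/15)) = 356421/77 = 4628.84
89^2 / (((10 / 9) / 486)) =17323227 / 5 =3464645.40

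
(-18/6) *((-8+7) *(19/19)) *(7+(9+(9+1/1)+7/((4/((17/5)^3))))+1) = 143673/500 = 287.35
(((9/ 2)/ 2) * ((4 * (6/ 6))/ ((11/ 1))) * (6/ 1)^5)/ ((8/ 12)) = 104976/ 11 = 9543.27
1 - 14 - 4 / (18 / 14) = -145 / 9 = -16.11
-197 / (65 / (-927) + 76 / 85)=-15522615 / 64927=-239.08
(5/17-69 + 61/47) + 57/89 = -4747908/71111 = -66.77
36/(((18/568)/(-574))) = -652064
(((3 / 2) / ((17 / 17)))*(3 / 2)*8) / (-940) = -9 / 470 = -0.02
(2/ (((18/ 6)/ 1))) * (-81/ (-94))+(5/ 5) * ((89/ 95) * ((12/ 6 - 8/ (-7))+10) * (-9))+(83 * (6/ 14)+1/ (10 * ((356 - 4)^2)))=-578330339221/ 7745239040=-74.67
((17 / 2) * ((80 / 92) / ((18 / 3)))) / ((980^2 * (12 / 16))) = 17 / 9940140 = 0.00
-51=-51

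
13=13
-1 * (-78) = 78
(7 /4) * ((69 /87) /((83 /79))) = 12719 /9628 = 1.32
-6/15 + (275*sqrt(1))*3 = 4123/5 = 824.60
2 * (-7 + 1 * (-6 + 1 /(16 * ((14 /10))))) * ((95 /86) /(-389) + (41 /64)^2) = -40517037677 /3836772352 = -10.56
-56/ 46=-28/ 23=-1.22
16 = 16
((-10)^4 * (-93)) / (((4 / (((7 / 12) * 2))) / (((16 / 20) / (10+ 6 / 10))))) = -1085000 / 53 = -20471.70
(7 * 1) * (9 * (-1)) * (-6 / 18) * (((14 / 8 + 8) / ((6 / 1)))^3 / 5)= 18.02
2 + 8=10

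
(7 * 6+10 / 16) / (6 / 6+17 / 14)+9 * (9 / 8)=29.38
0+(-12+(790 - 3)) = 775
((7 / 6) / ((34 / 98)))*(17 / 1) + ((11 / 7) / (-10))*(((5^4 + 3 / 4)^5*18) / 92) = -29178347844672801151 / 9891840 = -2949739163257.07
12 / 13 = 0.92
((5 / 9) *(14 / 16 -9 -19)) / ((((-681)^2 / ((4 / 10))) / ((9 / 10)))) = -217 / 18550440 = -0.00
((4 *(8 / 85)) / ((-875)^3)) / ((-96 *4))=1 / 683320312500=0.00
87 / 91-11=-914 / 91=-10.04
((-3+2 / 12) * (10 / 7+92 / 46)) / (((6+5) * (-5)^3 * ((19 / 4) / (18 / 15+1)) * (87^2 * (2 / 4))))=544 / 629173125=0.00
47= 47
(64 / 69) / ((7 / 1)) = 64 / 483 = 0.13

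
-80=-80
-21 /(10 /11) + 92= 689 /10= 68.90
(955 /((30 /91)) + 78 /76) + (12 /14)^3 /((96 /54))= 2898.21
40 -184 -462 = -606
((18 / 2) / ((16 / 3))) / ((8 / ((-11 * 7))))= -2079 / 128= -16.24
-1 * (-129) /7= 18.43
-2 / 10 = -1 / 5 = -0.20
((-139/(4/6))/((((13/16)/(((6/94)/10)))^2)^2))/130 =-34587648/5661848117290625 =-0.00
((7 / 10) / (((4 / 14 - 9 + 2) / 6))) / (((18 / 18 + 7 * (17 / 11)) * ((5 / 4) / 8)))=-25872 / 76375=-0.34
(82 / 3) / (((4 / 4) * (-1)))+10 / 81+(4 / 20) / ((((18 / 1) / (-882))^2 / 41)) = 7962701 / 405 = 19660.99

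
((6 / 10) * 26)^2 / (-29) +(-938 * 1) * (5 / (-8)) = 1675789 / 2900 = 577.86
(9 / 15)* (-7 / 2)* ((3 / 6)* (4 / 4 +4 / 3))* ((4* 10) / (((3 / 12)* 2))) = -196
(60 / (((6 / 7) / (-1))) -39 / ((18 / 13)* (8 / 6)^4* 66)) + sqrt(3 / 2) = -790001 / 11264 + sqrt(6) / 2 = -68.91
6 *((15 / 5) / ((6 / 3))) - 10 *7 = -61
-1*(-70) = 70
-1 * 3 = -3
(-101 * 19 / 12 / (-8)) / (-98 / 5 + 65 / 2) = 9595 / 6192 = 1.55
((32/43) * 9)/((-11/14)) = -4032/473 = -8.52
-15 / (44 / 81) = -1215 / 44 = -27.61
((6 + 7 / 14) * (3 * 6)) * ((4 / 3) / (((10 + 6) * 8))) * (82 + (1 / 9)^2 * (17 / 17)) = 86359 / 864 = 99.95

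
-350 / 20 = -35 / 2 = -17.50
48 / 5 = 9.60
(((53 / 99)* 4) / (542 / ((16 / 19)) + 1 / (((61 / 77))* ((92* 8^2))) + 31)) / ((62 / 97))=3692965376 / 743630328441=0.00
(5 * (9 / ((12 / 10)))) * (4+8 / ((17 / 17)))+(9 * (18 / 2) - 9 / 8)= 4239 / 8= 529.88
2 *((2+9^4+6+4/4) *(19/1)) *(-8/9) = -221920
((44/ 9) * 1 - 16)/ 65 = -20/ 117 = -0.17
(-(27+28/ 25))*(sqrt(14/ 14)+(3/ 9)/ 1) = -2812/ 75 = -37.49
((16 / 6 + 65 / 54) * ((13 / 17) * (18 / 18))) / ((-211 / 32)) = -0.45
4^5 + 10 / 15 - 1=3071 / 3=1023.67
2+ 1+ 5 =8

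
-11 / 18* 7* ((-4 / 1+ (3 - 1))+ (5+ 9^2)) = -1078 / 3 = -359.33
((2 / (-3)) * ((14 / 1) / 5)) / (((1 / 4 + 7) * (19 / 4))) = -448 / 8265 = -0.05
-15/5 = -3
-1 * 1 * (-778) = 778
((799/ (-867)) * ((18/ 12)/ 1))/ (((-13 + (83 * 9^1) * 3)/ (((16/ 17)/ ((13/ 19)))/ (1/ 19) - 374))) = 1806633/ 8370596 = 0.22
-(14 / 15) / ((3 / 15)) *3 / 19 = -0.74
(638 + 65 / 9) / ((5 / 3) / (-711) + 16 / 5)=6881295 / 34103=201.78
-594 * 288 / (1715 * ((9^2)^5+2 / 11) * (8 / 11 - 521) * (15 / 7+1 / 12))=22581504 / 914232237467649835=0.00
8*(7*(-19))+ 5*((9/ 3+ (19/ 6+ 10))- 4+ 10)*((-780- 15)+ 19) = -261212/ 3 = -87070.67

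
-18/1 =-18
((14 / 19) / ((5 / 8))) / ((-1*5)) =-112 / 475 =-0.24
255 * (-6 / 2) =-765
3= 3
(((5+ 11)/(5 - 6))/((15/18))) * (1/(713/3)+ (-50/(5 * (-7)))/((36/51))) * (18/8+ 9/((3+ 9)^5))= -539716397/6160320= -87.61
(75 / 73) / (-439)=-75 / 32047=-0.00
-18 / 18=-1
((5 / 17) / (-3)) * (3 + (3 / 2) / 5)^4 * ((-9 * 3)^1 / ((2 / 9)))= 96059601 / 68000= 1412.64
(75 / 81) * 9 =25 / 3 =8.33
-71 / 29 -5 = -216 / 29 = -7.45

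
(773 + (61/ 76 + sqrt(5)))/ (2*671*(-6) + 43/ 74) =-2175933/ 22640590 - 74*sqrt(5)/ 595805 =-0.10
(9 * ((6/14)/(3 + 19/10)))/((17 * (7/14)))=540/5831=0.09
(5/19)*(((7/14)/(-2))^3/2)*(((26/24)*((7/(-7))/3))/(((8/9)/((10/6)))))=325/233472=0.00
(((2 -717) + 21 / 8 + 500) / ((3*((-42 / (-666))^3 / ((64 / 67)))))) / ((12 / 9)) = -4647210138 / 22981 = -202219.67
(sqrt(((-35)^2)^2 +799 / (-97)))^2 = 1500616.76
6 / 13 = 0.46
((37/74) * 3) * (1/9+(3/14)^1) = 41/84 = 0.49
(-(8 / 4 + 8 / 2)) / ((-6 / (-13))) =-13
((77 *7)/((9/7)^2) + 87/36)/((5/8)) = 212854/405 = 525.57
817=817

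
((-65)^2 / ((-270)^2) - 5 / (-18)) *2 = 979 / 1458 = 0.67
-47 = -47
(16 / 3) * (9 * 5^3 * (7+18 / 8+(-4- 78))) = -436500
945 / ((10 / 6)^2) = 1701 / 5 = 340.20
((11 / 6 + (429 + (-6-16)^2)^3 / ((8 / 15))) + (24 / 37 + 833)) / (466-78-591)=-181020927059 / 25752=-7029392.94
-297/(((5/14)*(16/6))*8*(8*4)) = -6237/5120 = -1.22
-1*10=-10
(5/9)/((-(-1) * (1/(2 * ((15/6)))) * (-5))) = -0.56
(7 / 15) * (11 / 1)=77 / 15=5.13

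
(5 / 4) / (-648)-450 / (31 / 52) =-60652955 / 80352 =-754.84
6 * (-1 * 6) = -36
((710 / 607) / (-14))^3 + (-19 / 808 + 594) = 36816320303342317 / 61982851801192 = 593.98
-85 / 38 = -2.24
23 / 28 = 0.82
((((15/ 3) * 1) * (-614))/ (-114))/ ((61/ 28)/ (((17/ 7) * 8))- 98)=-835040/ 3035307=-0.28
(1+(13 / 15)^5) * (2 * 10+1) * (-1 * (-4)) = 31658704 / 253125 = 125.07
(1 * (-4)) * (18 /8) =-9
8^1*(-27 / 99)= -24 / 11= -2.18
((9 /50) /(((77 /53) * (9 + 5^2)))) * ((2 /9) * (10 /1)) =53 /6545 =0.01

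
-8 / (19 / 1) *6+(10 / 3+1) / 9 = -1049 / 513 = -2.04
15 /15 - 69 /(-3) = 24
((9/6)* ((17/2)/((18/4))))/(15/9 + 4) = 1/2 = 0.50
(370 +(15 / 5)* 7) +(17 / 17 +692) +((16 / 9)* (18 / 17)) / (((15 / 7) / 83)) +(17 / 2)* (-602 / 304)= 88378813 / 77520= 1140.08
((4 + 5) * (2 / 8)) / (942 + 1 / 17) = 153 / 64060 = 0.00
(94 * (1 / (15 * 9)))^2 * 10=17672 / 3645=4.85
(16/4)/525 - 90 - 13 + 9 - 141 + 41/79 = -9724784/41475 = -234.47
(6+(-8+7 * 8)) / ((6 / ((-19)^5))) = -22284891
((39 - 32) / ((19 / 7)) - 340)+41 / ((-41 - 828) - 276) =-7341374 / 21755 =-337.46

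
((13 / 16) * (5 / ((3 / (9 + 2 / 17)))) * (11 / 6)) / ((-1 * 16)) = -110825 / 78336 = -1.41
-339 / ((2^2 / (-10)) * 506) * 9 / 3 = 5085 / 1012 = 5.02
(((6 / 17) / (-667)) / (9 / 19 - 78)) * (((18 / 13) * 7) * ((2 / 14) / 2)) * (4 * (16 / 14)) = 10944 / 506637859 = 0.00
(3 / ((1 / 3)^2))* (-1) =-27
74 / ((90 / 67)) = 2479 / 45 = 55.09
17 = 17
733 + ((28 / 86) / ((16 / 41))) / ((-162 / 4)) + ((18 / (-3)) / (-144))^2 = 163390291 / 222912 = 732.98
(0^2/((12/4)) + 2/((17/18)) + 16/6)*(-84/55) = -6832/935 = -7.31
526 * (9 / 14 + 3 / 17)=51285 / 119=430.97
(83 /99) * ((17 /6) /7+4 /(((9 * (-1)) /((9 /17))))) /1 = 913 /6426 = 0.14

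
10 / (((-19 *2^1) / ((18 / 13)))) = -90 / 247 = -0.36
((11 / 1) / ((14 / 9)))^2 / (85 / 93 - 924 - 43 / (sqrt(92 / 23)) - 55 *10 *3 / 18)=-911493 / 18888814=-0.05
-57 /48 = -1.19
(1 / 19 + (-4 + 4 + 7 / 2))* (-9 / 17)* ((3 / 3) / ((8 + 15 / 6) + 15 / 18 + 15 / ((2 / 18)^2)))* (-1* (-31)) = -112995 / 2376634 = -0.05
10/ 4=5/ 2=2.50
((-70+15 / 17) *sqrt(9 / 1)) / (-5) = 705 / 17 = 41.47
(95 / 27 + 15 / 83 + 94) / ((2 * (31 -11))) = 27368 / 11205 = 2.44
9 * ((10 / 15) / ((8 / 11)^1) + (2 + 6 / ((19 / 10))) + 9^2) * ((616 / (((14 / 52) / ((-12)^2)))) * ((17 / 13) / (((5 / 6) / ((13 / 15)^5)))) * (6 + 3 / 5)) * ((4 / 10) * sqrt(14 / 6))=3881657040371968 * sqrt(21) / 22265625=798899074.67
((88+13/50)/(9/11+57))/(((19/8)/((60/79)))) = 194172/397765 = 0.49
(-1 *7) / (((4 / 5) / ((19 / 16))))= -10.39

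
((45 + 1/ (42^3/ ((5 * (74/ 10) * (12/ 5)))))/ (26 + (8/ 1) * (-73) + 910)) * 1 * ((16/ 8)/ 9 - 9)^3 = -684923369293/ 7921488960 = -86.46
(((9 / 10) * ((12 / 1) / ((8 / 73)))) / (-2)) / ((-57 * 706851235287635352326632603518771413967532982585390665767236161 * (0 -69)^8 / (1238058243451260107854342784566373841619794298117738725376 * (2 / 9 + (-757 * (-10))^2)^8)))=56552018446689775250716771589017375185242434330521562095086781376747174964345704118575703558991308138518226136665120893866868736 / 165022027465588965106795506765191506110831655796247333133145286737878191973981875578055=342693756192531461005963500000000000000000.00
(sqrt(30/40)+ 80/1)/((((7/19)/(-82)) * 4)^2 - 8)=-12136820/1213633 - 606841 * sqrt(3)/9709064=-10.11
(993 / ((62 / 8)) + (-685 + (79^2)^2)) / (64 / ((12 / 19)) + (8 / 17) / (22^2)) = 3725541457704 / 9692677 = 384366.62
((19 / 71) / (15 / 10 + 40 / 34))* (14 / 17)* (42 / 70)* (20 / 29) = 912 / 26767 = 0.03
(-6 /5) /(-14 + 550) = -3 /1340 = -0.00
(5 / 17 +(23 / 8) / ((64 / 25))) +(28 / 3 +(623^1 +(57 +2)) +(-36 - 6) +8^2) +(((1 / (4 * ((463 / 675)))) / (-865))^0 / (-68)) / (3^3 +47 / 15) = 2108981405 / 2950656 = 714.75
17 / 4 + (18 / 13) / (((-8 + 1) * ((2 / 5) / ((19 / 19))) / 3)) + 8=3919 / 364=10.77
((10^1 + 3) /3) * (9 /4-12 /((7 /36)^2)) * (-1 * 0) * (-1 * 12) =0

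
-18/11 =-1.64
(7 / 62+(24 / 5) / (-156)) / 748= 331 / 3014440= 0.00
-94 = -94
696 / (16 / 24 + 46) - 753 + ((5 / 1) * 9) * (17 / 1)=942 / 35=26.91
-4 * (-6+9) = -12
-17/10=-1.70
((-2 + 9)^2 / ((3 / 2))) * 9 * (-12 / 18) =-196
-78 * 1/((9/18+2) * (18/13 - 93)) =676/1985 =0.34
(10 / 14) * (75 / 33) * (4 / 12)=125 / 231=0.54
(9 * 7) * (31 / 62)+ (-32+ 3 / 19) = -13 / 38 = -0.34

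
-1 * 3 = -3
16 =16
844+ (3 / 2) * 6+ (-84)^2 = 7909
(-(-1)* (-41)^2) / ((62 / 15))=25215 / 62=406.69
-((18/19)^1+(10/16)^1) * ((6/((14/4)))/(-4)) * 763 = 78153/152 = 514.16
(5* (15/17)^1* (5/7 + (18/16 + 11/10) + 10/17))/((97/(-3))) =-755595/1569848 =-0.48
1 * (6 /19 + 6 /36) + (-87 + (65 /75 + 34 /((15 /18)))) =-5113 /114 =-44.85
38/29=1.31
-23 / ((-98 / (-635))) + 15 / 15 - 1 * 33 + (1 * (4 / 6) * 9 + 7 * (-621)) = -443159 / 98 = -4522.03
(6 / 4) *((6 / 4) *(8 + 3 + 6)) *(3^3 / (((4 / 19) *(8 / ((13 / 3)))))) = 340119 / 128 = 2657.18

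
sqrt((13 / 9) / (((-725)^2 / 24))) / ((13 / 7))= 14 * sqrt(78) / 28275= 0.00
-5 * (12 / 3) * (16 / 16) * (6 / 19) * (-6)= 720 / 19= 37.89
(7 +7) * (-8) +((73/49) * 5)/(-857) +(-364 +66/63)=-59835121/125979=-474.96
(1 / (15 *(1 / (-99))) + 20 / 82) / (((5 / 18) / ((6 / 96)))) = -11727 / 8200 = -1.43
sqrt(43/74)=sqrt(3182)/74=0.76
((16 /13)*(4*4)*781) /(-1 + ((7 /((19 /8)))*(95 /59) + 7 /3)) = 8847168 /3497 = 2529.93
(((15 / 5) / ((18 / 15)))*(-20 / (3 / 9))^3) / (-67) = 540000 / 67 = 8059.70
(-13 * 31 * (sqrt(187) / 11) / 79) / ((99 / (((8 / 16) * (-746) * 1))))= 150319 * sqrt(187) / 86031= 23.89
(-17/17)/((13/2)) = -2/13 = -0.15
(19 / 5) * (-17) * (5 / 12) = -323 / 12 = -26.92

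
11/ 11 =1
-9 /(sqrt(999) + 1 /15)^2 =-113792850 /12630837769 + 91125 * sqrt(111) /25261675538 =-0.01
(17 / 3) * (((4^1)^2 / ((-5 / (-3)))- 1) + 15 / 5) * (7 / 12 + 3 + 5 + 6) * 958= 8265145 / 9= 918349.44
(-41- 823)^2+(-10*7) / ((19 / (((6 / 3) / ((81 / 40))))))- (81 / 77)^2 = 6811531892797 / 9124731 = 746491.25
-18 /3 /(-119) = 6 /119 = 0.05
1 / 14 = 0.07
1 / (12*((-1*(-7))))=1 / 84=0.01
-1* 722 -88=-810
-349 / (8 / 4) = -349 / 2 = -174.50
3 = 3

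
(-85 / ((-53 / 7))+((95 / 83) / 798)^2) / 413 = 7230557945 / 265999418244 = 0.03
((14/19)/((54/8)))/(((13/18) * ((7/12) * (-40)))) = -0.01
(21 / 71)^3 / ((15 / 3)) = 9261 / 1789555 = 0.01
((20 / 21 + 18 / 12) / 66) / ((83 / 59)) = 6077 / 230076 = 0.03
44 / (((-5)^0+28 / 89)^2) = 348524 / 13689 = 25.46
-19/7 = -2.71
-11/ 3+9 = 5.33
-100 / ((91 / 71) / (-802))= 5694200 / 91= 62573.63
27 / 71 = 0.38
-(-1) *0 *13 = 0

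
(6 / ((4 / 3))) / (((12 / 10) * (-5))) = -3 / 4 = -0.75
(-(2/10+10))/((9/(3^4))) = -459/5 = -91.80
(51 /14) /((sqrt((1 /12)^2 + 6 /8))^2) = 3672 /763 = 4.81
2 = 2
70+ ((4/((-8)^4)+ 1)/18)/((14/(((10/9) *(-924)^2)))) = 4421515/1152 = 3838.12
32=32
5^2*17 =425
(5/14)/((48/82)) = 205/336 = 0.61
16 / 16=1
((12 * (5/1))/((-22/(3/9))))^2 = 100/121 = 0.83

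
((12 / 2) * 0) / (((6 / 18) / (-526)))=0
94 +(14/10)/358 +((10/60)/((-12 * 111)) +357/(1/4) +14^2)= 12288606197/7152840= 1718.00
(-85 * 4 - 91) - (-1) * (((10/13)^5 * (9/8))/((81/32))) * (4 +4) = -1437045547/3341637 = -430.04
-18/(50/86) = -774/25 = -30.96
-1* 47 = -47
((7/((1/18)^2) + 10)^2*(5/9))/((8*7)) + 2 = 6486857/126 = 51482.99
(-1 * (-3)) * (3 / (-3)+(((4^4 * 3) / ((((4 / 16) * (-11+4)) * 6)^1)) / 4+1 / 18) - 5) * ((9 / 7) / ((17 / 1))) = -9159 / 1666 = -5.50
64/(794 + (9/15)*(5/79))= 5056/62729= 0.08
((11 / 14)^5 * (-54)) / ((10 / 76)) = -82619163 / 672280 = -122.89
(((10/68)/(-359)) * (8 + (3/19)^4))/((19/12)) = -31279470/15111632197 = -0.00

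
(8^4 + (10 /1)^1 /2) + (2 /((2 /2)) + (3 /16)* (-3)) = 65639 /16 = 4102.44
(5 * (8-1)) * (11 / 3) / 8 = 385 / 24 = 16.04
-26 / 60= -13 / 30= -0.43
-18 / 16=-9 / 8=-1.12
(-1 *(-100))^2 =10000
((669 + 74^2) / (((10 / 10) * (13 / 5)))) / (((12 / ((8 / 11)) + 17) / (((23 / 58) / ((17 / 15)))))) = 10600125 / 429403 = 24.69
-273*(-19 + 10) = 2457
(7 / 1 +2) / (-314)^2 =9 / 98596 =0.00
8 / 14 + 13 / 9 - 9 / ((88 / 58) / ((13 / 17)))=-118763 / 47124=-2.52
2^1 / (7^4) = 2 / 2401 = 0.00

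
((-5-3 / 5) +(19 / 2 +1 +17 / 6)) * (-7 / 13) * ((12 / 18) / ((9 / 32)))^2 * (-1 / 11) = 3325952 / 1563705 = 2.13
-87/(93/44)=-1276/31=-41.16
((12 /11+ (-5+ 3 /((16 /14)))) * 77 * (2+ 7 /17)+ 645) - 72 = 45497 /136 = 334.54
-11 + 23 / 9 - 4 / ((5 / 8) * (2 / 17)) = -2828 / 45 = -62.84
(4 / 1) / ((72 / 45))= 5 / 2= 2.50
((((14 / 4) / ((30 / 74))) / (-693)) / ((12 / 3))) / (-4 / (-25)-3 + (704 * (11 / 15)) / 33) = -185 / 760584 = -0.00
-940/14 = -470/7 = -67.14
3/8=0.38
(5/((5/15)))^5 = 759375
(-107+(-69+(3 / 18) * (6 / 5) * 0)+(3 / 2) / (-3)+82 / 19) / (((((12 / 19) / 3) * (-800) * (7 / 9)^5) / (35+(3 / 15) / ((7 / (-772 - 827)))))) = -72248872509 / 1882384000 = -38.38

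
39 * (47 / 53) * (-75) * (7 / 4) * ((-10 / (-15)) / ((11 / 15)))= -4811625 / 1166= -4126.61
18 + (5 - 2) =21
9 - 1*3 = 6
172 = 172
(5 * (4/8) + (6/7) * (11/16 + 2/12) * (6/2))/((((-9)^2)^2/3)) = 263/122472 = 0.00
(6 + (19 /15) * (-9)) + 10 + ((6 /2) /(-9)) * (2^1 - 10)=7.27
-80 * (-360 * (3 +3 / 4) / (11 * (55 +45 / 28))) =604800 / 3487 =173.44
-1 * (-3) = 3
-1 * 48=-48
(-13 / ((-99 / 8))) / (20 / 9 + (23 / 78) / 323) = 873392 / 1848319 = 0.47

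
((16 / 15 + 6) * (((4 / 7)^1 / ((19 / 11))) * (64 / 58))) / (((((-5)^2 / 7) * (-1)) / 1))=-149248 / 206625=-0.72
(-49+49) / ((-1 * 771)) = 0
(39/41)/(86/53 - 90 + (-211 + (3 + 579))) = 689/204713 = 0.00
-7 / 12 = -0.58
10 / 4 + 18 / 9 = 9 / 2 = 4.50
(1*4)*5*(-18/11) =-360/11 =-32.73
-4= -4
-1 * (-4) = 4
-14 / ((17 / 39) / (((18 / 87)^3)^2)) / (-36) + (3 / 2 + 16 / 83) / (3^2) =2842528182721 / 15107322706758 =0.19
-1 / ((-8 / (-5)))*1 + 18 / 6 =19 / 8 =2.38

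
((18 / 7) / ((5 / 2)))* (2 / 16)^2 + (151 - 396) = -137191 / 560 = -244.98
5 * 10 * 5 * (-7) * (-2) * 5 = 17500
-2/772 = -1/386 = -0.00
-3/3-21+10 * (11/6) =-11/3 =-3.67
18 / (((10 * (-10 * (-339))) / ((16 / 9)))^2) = 32 / 646430625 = 0.00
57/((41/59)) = 3363/41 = 82.02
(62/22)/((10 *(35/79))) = 2449/3850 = 0.64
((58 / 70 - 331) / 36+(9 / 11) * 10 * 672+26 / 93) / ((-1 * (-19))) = 196544027 / 680295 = 288.91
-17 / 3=-5.67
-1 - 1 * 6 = -7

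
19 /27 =0.70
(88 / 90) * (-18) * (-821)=72248 / 5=14449.60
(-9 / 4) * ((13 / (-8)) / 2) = 1.83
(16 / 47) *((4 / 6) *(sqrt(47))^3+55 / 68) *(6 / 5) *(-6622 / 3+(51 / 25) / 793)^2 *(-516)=-189719579507840611072 *sqrt(47) / 5895459375-260864421823280840224 / 314031469375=-221449959123.88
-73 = -73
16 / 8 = 2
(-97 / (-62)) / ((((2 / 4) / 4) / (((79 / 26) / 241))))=15326 / 97123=0.16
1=1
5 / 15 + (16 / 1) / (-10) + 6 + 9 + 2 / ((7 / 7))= 236 / 15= 15.73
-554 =-554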